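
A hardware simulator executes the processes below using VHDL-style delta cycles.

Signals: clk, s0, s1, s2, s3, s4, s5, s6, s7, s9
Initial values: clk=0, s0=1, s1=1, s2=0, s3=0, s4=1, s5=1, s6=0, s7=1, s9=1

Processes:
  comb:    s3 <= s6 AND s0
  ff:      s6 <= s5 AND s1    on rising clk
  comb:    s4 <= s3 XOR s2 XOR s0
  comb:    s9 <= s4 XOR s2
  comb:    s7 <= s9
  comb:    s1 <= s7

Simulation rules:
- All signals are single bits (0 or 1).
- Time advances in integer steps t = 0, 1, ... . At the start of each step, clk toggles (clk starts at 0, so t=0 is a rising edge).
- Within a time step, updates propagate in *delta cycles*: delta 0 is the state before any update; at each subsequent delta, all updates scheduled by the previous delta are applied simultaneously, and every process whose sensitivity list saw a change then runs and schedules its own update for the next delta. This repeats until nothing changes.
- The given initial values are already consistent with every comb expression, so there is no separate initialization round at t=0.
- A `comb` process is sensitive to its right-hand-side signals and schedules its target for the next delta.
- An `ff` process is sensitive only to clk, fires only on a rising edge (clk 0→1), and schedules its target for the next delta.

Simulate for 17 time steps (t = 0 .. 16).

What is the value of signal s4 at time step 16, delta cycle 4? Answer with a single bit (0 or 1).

0

t0.Δ0 s4=1 s2=0 clk=0 s3=0 s9=1 s0=1 s6=0 s1=1 s5=1 s7=1
t0.Δ1 s4=1 s2=0 clk=1 s3=0 s9=1 s0=1 s6=0 s1=1 s5=1 s7=1
t0.Δ2 s4=1 s2=0 clk=1 s3=0 s9=1 s0=1 s6=1 s1=1 s5=1 s7=1
t0.Δ3 s4=1 s2=0 clk=1 s3=1 s9=1 s0=1 s6=1 s1=1 s5=1 s7=1
t0.Δ4 s4=0 s2=0 clk=1 s3=1 s9=1 s0=1 s6=1 s1=1 s5=1 s7=1
t0.Δ5 s4=0 s2=0 clk=1 s3=1 s9=0 s0=1 s6=1 s1=1 s5=1 s7=1
t0.Δ6 s4=0 s2=0 clk=1 s3=1 s9=0 s0=1 s6=1 s1=1 s5=1 s7=0
t0.Δ7 s4=0 s2=0 clk=1 s3=1 s9=0 s0=1 s6=1 s1=0 s5=1 s7=0
t1.Δ0 s4=0 s2=0 clk=1 s3=1 s9=0 s0=1 s6=1 s1=0 s5=1 s7=0
t1.Δ1 s4=0 s2=0 clk=0 s3=1 s9=0 s0=1 s6=1 s1=0 s5=1 s7=0
t2.Δ0 s4=0 s2=0 clk=0 s3=1 s9=0 s0=1 s6=1 s1=0 s5=1 s7=0
t2.Δ1 s4=0 s2=0 clk=1 s3=1 s9=0 s0=1 s6=1 s1=0 s5=1 s7=0
t2.Δ2 s4=0 s2=0 clk=1 s3=1 s9=0 s0=1 s6=0 s1=0 s5=1 s7=0
t2.Δ3 s4=0 s2=0 clk=1 s3=0 s9=0 s0=1 s6=0 s1=0 s5=1 s7=0
t2.Δ4 s4=1 s2=0 clk=1 s3=0 s9=0 s0=1 s6=0 s1=0 s5=1 s7=0
t2.Δ5 s4=1 s2=0 clk=1 s3=0 s9=1 s0=1 s6=0 s1=0 s5=1 s7=0
t2.Δ6 s4=1 s2=0 clk=1 s3=0 s9=1 s0=1 s6=0 s1=0 s5=1 s7=1
t2.Δ7 s4=1 s2=0 clk=1 s3=0 s9=1 s0=1 s6=0 s1=1 s5=1 s7=1
t3.Δ0 s4=1 s2=0 clk=1 s3=0 s9=1 s0=1 s6=0 s1=1 s5=1 s7=1
t3.Δ1 s4=1 s2=0 clk=0 s3=0 s9=1 s0=1 s6=0 s1=1 s5=1 s7=1
t4.Δ0 s4=1 s2=0 clk=0 s3=0 s9=1 s0=1 s6=0 s1=1 s5=1 s7=1
t4.Δ1 s4=1 s2=0 clk=1 s3=0 s9=1 s0=1 s6=0 s1=1 s5=1 s7=1
t4.Δ2 s4=1 s2=0 clk=1 s3=0 s9=1 s0=1 s6=1 s1=1 s5=1 s7=1
t4.Δ3 s4=1 s2=0 clk=1 s3=1 s9=1 s0=1 s6=1 s1=1 s5=1 s7=1
t4.Δ4 s4=0 s2=0 clk=1 s3=1 s9=1 s0=1 s6=1 s1=1 s5=1 s7=1
t4.Δ5 s4=0 s2=0 clk=1 s3=1 s9=0 s0=1 s6=1 s1=1 s5=1 s7=1
t4.Δ6 s4=0 s2=0 clk=1 s3=1 s9=0 s0=1 s6=1 s1=1 s5=1 s7=0
t4.Δ7 s4=0 s2=0 clk=1 s3=1 s9=0 s0=1 s6=1 s1=0 s5=1 s7=0
t5.Δ0 s4=0 s2=0 clk=1 s3=1 s9=0 s0=1 s6=1 s1=0 s5=1 s7=0
t5.Δ1 s4=0 s2=0 clk=0 s3=1 s9=0 s0=1 s6=1 s1=0 s5=1 s7=0
t6.Δ0 s4=0 s2=0 clk=0 s3=1 s9=0 s0=1 s6=1 s1=0 s5=1 s7=0
t6.Δ1 s4=0 s2=0 clk=1 s3=1 s9=0 s0=1 s6=1 s1=0 s5=1 s7=0
t6.Δ2 s4=0 s2=0 clk=1 s3=1 s9=0 s0=1 s6=0 s1=0 s5=1 s7=0
t6.Δ3 s4=0 s2=0 clk=1 s3=0 s9=0 s0=1 s6=0 s1=0 s5=1 s7=0
t6.Δ4 s4=1 s2=0 clk=1 s3=0 s9=0 s0=1 s6=0 s1=0 s5=1 s7=0
t6.Δ5 s4=1 s2=0 clk=1 s3=0 s9=1 s0=1 s6=0 s1=0 s5=1 s7=0
t6.Δ6 s4=1 s2=0 clk=1 s3=0 s9=1 s0=1 s6=0 s1=0 s5=1 s7=1
t6.Δ7 s4=1 s2=0 clk=1 s3=0 s9=1 s0=1 s6=0 s1=1 s5=1 s7=1
t7.Δ0 s4=1 s2=0 clk=1 s3=0 s9=1 s0=1 s6=0 s1=1 s5=1 s7=1
t7.Δ1 s4=1 s2=0 clk=0 s3=0 s9=1 s0=1 s6=0 s1=1 s5=1 s7=1
t8.Δ0 s4=1 s2=0 clk=0 s3=0 s9=1 s0=1 s6=0 s1=1 s5=1 s7=1
t8.Δ1 s4=1 s2=0 clk=1 s3=0 s9=1 s0=1 s6=0 s1=1 s5=1 s7=1
t8.Δ2 s4=1 s2=0 clk=1 s3=0 s9=1 s0=1 s6=1 s1=1 s5=1 s7=1
t8.Δ3 s4=1 s2=0 clk=1 s3=1 s9=1 s0=1 s6=1 s1=1 s5=1 s7=1
t8.Δ4 s4=0 s2=0 clk=1 s3=1 s9=1 s0=1 s6=1 s1=1 s5=1 s7=1
t8.Δ5 s4=0 s2=0 clk=1 s3=1 s9=0 s0=1 s6=1 s1=1 s5=1 s7=1
t8.Δ6 s4=0 s2=0 clk=1 s3=1 s9=0 s0=1 s6=1 s1=1 s5=1 s7=0
t8.Δ7 s4=0 s2=0 clk=1 s3=1 s9=0 s0=1 s6=1 s1=0 s5=1 s7=0
t9.Δ0 s4=0 s2=0 clk=1 s3=1 s9=0 s0=1 s6=1 s1=0 s5=1 s7=0
t9.Δ1 s4=0 s2=0 clk=0 s3=1 s9=0 s0=1 s6=1 s1=0 s5=1 s7=0
t10.Δ0 s4=0 s2=0 clk=0 s3=1 s9=0 s0=1 s6=1 s1=0 s5=1 s7=0
t10.Δ1 s4=0 s2=0 clk=1 s3=1 s9=0 s0=1 s6=1 s1=0 s5=1 s7=0
t10.Δ2 s4=0 s2=0 clk=1 s3=1 s9=0 s0=1 s6=0 s1=0 s5=1 s7=0
t10.Δ3 s4=0 s2=0 clk=1 s3=0 s9=0 s0=1 s6=0 s1=0 s5=1 s7=0
t10.Δ4 s4=1 s2=0 clk=1 s3=0 s9=0 s0=1 s6=0 s1=0 s5=1 s7=0
t10.Δ5 s4=1 s2=0 clk=1 s3=0 s9=1 s0=1 s6=0 s1=0 s5=1 s7=0
t10.Δ6 s4=1 s2=0 clk=1 s3=0 s9=1 s0=1 s6=0 s1=0 s5=1 s7=1
t10.Δ7 s4=1 s2=0 clk=1 s3=0 s9=1 s0=1 s6=0 s1=1 s5=1 s7=1
t11.Δ0 s4=1 s2=0 clk=1 s3=0 s9=1 s0=1 s6=0 s1=1 s5=1 s7=1
t11.Δ1 s4=1 s2=0 clk=0 s3=0 s9=1 s0=1 s6=0 s1=1 s5=1 s7=1
t12.Δ0 s4=1 s2=0 clk=0 s3=0 s9=1 s0=1 s6=0 s1=1 s5=1 s7=1
t12.Δ1 s4=1 s2=0 clk=1 s3=0 s9=1 s0=1 s6=0 s1=1 s5=1 s7=1
t12.Δ2 s4=1 s2=0 clk=1 s3=0 s9=1 s0=1 s6=1 s1=1 s5=1 s7=1
t12.Δ3 s4=1 s2=0 clk=1 s3=1 s9=1 s0=1 s6=1 s1=1 s5=1 s7=1
t12.Δ4 s4=0 s2=0 clk=1 s3=1 s9=1 s0=1 s6=1 s1=1 s5=1 s7=1
t12.Δ5 s4=0 s2=0 clk=1 s3=1 s9=0 s0=1 s6=1 s1=1 s5=1 s7=1
t12.Δ6 s4=0 s2=0 clk=1 s3=1 s9=0 s0=1 s6=1 s1=1 s5=1 s7=0
t12.Δ7 s4=0 s2=0 clk=1 s3=1 s9=0 s0=1 s6=1 s1=0 s5=1 s7=0
t13.Δ0 s4=0 s2=0 clk=1 s3=1 s9=0 s0=1 s6=1 s1=0 s5=1 s7=0
t13.Δ1 s4=0 s2=0 clk=0 s3=1 s9=0 s0=1 s6=1 s1=0 s5=1 s7=0
t14.Δ0 s4=0 s2=0 clk=0 s3=1 s9=0 s0=1 s6=1 s1=0 s5=1 s7=0
t14.Δ1 s4=0 s2=0 clk=1 s3=1 s9=0 s0=1 s6=1 s1=0 s5=1 s7=0
t14.Δ2 s4=0 s2=0 clk=1 s3=1 s9=0 s0=1 s6=0 s1=0 s5=1 s7=0
t14.Δ3 s4=0 s2=0 clk=1 s3=0 s9=0 s0=1 s6=0 s1=0 s5=1 s7=0
t14.Δ4 s4=1 s2=0 clk=1 s3=0 s9=0 s0=1 s6=0 s1=0 s5=1 s7=0
t14.Δ5 s4=1 s2=0 clk=1 s3=0 s9=1 s0=1 s6=0 s1=0 s5=1 s7=0
t14.Δ6 s4=1 s2=0 clk=1 s3=0 s9=1 s0=1 s6=0 s1=0 s5=1 s7=1
t14.Δ7 s4=1 s2=0 clk=1 s3=0 s9=1 s0=1 s6=0 s1=1 s5=1 s7=1
t15.Δ0 s4=1 s2=0 clk=1 s3=0 s9=1 s0=1 s6=0 s1=1 s5=1 s7=1
t15.Δ1 s4=1 s2=0 clk=0 s3=0 s9=1 s0=1 s6=0 s1=1 s5=1 s7=1
t16.Δ0 s4=1 s2=0 clk=0 s3=0 s9=1 s0=1 s6=0 s1=1 s5=1 s7=1
t16.Δ1 s4=1 s2=0 clk=1 s3=0 s9=1 s0=1 s6=0 s1=1 s5=1 s7=1
t16.Δ2 s4=1 s2=0 clk=1 s3=0 s9=1 s0=1 s6=1 s1=1 s5=1 s7=1
t16.Δ3 s4=1 s2=0 clk=1 s3=1 s9=1 s0=1 s6=1 s1=1 s5=1 s7=1
t16.Δ4 s4=0 s2=0 clk=1 s3=1 s9=1 s0=1 s6=1 s1=1 s5=1 s7=1
t16.Δ5 s4=0 s2=0 clk=1 s3=1 s9=0 s0=1 s6=1 s1=1 s5=1 s7=1
t16.Δ6 s4=0 s2=0 clk=1 s3=1 s9=0 s0=1 s6=1 s1=1 s5=1 s7=0
t16.Δ7 s4=0 s2=0 clk=1 s3=1 s9=0 s0=1 s6=1 s1=0 s5=1 s7=0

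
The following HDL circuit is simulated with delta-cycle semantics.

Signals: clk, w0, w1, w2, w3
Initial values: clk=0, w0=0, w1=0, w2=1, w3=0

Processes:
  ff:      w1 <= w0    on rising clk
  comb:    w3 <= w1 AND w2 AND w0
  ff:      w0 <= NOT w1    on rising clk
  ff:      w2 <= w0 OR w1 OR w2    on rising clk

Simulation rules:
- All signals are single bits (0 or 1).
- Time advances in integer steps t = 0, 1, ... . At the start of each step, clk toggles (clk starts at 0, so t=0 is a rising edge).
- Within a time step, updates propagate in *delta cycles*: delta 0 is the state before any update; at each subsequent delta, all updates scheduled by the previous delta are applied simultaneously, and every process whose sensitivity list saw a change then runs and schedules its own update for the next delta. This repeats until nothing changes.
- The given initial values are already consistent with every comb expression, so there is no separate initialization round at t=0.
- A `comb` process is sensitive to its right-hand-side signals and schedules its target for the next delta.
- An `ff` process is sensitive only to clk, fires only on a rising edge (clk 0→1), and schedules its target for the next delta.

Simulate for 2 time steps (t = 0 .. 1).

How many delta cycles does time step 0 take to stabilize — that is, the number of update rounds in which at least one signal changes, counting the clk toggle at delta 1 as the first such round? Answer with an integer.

t=0 Δ0: w2=1 w1=0 w0=0 w3=0 clk=0
  Δ1: clk:0→1
  Δ2: w0:0→1
  (2Δ to stable)
t=1 Δ0: w2=1 w1=0 w0=1 w3=0 clk=1
  Δ1: clk:1→0
  (1Δ to stable)

2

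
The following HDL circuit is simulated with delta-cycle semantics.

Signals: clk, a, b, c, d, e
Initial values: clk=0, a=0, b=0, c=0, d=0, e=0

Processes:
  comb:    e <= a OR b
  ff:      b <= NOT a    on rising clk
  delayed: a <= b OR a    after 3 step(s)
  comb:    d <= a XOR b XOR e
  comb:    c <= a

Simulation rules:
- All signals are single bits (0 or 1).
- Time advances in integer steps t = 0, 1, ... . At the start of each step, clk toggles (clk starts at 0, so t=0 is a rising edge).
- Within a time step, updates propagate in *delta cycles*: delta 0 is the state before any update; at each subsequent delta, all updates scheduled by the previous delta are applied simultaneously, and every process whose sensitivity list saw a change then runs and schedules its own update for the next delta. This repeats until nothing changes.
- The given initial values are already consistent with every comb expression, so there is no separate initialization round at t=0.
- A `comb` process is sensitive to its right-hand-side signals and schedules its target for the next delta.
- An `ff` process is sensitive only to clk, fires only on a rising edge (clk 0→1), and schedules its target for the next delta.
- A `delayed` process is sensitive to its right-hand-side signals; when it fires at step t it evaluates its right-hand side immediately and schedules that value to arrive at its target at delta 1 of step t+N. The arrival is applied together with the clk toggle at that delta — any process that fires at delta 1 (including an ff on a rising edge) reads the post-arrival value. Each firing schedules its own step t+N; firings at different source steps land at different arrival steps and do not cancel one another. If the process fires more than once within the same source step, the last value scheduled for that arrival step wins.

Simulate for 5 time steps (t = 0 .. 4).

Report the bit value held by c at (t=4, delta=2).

1

[bits: clk,d,b,e,a,c]
t=0: Δ0=000000 Δ1=100000 Δ2=101000 Δ3=111100 Δ4=101100 | 4Δ
t=1: Δ0=101100 Δ1=001100 | 1Δ
t=2: Δ0=001100 Δ1=101100 | 1Δ
t=3: Δ0=101100 Δ1=001110 Δ2=011111 | 2Δ
t=4: Δ0=011111 Δ1=111111 Δ2=110111 Δ3=100111 | 3Δ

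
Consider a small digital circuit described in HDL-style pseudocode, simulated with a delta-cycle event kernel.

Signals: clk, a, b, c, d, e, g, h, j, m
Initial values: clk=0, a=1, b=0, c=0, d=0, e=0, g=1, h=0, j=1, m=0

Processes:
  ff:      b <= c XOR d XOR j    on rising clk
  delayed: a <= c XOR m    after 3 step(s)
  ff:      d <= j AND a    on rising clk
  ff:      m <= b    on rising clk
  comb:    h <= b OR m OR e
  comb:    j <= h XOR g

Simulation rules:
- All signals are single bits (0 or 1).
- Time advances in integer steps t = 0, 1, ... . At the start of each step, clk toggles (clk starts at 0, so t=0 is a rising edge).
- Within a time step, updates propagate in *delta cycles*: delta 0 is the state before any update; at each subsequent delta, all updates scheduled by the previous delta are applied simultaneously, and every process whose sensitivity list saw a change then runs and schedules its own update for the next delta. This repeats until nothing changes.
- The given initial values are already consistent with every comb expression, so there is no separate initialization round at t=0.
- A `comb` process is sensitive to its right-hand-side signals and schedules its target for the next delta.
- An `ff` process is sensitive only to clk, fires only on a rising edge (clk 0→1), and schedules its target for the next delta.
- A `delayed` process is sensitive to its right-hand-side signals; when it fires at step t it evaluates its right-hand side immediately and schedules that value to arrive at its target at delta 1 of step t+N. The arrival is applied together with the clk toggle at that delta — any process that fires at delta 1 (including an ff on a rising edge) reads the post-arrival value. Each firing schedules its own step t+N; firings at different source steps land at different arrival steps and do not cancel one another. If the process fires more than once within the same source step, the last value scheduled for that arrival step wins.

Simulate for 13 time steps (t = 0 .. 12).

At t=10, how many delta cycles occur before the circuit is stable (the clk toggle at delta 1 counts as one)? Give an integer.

t0.Δ0 j=1 clk=0 m=0 c=0 h=0 d=0 e=0 g=1 b=0 a=1
t0.Δ1 j=1 clk=1 m=0 c=0 h=0 d=0 e=0 g=1 b=0 a=1
t0.Δ2 j=1 clk=1 m=0 c=0 h=0 d=1 e=0 g=1 b=1 a=1
t0.Δ3 j=1 clk=1 m=0 c=0 h=1 d=1 e=0 g=1 b=1 a=1
t0.Δ4 j=0 clk=1 m=0 c=0 h=1 d=1 e=0 g=1 b=1 a=1
t1.Δ0 j=0 clk=1 m=0 c=0 h=1 d=1 e=0 g=1 b=1 a=1
t1.Δ1 j=0 clk=0 m=0 c=0 h=1 d=1 e=0 g=1 b=1 a=1
t2.Δ0 j=0 clk=0 m=0 c=0 h=1 d=1 e=0 g=1 b=1 a=1
t2.Δ1 j=0 clk=1 m=0 c=0 h=1 d=1 e=0 g=1 b=1 a=1
t2.Δ2 j=0 clk=1 m=1 c=0 h=1 d=0 e=0 g=1 b=1 a=1
t3.Δ0 j=0 clk=1 m=1 c=0 h=1 d=0 e=0 g=1 b=1 a=1
t3.Δ1 j=0 clk=0 m=1 c=0 h=1 d=0 e=0 g=1 b=1 a=1
t4.Δ0 j=0 clk=0 m=1 c=0 h=1 d=0 e=0 g=1 b=1 a=1
t4.Δ1 j=0 clk=1 m=1 c=0 h=1 d=0 e=0 g=1 b=1 a=1
t4.Δ2 j=0 clk=1 m=1 c=0 h=1 d=0 e=0 g=1 b=0 a=1
t5.Δ0 j=0 clk=1 m=1 c=0 h=1 d=0 e=0 g=1 b=0 a=1
t5.Δ1 j=0 clk=0 m=1 c=0 h=1 d=0 e=0 g=1 b=0 a=1
t6.Δ0 j=0 clk=0 m=1 c=0 h=1 d=0 e=0 g=1 b=0 a=1
t6.Δ1 j=0 clk=1 m=1 c=0 h=1 d=0 e=0 g=1 b=0 a=1
t6.Δ2 j=0 clk=1 m=0 c=0 h=1 d=0 e=0 g=1 b=0 a=1
t6.Δ3 j=0 clk=1 m=0 c=0 h=0 d=0 e=0 g=1 b=0 a=1
t6.Δ4 j=1 clk=1 m=0 c=0 h=0 d=0 e=0 g=1 b=0 a=1
t7.Δ0 j=1 clk=1 m=0 c=0 h=0 d=0 e=0 g=1 b=0 a=1
t7.Δ1 j=1 clk=0 m=0 c=0 h=0 d=0 e=0 g=1 b=0 a=1
t8.Δ0 j=1 clk=0 m=0 c=0 h=0 d=0 e=0 g=1 b=0 a=1
t8.Δ1 j=1 clk=1 m=0 c=0 h=0 d=0 e=0 g=1 b=0 a=1
t8.Δ2 j=1 clk=1 m=0 c=0 h=0 d=1 e=0 g=1 b=1 a=1
t8.Δ3 j=1 clk=1 m=0 c=0 h=1 d=1 e=0 g=1 b=1 a=1
t8.Δ4 j=0 clk=1 m=0 c=0 h=1 d=1 e=0 g=1 b=1 a=1
t9.Δ0 j=0 clk=1 m=0 c=0 h=1 d=1 e=0 g=1 b=1 a=1
t9.Δ1 j=0 clk=0 m=0 c=0 h=1 d=1 e=0 g=1 b=1 a=0
t10.Δ0 j=0 clk=0 m=0 c=0 h=1 d=1 e=0 g=1 b=1 a=0
t10.Δ1 j=0 clk=1 m=0 c=0 h=1 d=1 e=0 g=1 b=1 a=0
t10.Δ2 j=0 clk=1 m=1 c=0 h=1 d=0 e=0 g=1 b=1 a=0
t11.Δ0 j=0 clk=1 m=1 c=0 h=1 d=0 e=0 g=1 b=1 a=0
t11.Δ1 j=0 clk=0 m=1 c=0 h=1 d=0 e=0 g=1 b=1 a=0
t12.Δ0 j=0 clk=0 m=1 c=0 h=1 d=0 e=0 g=1 b=1 a=0
t12.Δ1 j=0 clk=1 m=1 c=0 h=1 d=0 e=0 g=1 b=1 a=0
t12.Δ2 j=0 clk=1 m=1 c=0 h=1 d=0 e=0 g=1 b=0 a=0

2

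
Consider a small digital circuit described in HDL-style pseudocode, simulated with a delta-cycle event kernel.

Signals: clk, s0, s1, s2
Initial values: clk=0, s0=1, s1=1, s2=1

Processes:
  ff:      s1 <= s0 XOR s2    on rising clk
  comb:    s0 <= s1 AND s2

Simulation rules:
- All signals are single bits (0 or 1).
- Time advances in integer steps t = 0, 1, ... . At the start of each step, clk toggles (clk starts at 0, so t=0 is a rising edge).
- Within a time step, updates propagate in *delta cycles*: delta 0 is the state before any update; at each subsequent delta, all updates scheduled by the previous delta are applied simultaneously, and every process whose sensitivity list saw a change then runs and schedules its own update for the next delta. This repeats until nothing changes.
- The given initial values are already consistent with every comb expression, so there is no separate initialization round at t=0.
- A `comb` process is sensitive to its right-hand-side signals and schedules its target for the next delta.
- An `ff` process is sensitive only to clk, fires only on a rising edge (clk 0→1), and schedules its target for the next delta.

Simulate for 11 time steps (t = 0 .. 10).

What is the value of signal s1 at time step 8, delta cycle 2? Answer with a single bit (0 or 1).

0

t=0 Δ0: s0=1 s1=1 clk=0 s2=1
  Δ1: clk:0→1
  Δ2: s1:1→0
  Δ3: s0:1→0
  (3Δ to stable)
t=1 Δ0: s0=0 s1=0 clk=1 s2=1
  Δ1: clk:1→0
  (1Δ to stable)
t=2 Δ0: s0=0 s1=0 clk=0 s2=1
  Δ1: clk:0→1
  Δ2: s1:0→1
  Δ3: s0:0→1
  (3Δ to stable)
t=3 Δ0: s0=1 s1=1 clk=1 s2=1
  Δ1: clk:1→0
  (1Δ to stable)
t=4 Δ0: s0=1 s1=1 clk=0 s2=1
  Δ1: clk:0→1
  Δ2: s1:1→0
  Δ3: s0:1→0
  (3Δ to stable)
t=5 Δ0: s0=0 s1=0 clk=1 s2=1
  Δ1: clk:1→0
  (1Δ to stable)
t=6 Δ0: s0=0 s1=0 clk=0 s2=1
  Δ1: clk:0→1
  Δ2: s1:0→1
  Δ3: s0:0→1
  (3Δ to stable)
t=7 Δ0: s0=1 s1=1 clk=1 s2=1
  Δ1: clk:1→0
  (1Δ to stable)
t=8 Δ0: s0=1 s1=1 clk=0 s2=1
  Δ1: clk:0→1
  Δ2: s1:1→0
  Δ3: s0:1→0
  (3Δ to stable)
t=9 Δ0: s0=0 s1=0 clk=1 s2=1
  Δ1: clk:1→0
  (1Δ to stable)
t=10 Δ0: s0=0 s1=0 clk=0 s2=1
  Δ1: clk:0→1
  Δ2: s1:0→1
  Δ3: s0:0→1
  (3Δ to stable)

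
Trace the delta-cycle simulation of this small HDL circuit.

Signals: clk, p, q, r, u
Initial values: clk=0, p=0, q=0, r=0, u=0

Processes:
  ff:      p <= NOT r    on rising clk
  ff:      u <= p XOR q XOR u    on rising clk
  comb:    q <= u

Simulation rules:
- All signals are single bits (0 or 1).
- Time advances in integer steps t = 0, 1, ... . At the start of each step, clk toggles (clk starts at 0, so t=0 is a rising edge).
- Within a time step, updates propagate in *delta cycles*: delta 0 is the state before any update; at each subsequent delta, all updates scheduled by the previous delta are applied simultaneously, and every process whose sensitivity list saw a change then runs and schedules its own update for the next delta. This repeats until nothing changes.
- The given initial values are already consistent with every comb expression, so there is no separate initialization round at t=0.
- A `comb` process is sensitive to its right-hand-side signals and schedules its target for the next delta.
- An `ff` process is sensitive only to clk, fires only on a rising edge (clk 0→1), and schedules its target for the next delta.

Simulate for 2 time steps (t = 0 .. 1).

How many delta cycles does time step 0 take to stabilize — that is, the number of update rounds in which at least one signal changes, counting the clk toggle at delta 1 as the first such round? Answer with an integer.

2

[bits: q,u,r,clk,p]
t=0: Δ0=00000 Δ1=00010 Δ2=00011 | 2Δ
t=1: Δ0=00011 Δ1=00001 | 1Δ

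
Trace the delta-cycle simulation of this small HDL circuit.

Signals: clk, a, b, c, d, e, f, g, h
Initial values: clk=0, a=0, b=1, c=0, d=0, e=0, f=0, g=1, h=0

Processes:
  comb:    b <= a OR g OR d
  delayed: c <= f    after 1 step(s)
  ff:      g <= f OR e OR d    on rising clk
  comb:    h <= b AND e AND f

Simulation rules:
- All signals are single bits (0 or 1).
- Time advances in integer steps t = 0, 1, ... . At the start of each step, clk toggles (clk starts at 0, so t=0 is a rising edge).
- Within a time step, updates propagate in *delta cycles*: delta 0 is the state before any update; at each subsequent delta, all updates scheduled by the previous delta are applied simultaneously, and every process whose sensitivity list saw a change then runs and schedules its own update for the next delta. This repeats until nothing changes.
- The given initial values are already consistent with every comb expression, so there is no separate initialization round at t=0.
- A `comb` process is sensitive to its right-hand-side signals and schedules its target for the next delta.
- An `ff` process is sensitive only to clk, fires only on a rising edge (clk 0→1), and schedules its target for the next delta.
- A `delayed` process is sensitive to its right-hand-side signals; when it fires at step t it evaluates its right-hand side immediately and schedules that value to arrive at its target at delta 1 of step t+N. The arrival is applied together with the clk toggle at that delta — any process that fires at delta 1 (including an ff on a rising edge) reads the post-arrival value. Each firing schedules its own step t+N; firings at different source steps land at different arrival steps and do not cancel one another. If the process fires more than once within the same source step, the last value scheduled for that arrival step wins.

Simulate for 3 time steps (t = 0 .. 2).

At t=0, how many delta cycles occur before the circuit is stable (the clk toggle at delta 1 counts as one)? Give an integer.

3

t0.Δ0 e=0 a=0 clk=0 h=0 f=0 d=0 g=1 b=1 c=0
t0.Δ1 e=0 a=0 clk=1 h=0 f=0 d=0 g=1 b=1 c=0
t0.Δ2 e=0 a=0 clk=1 h=0 f=0 d=0 g=0 b=1 c=0
t0.Δ3 e=0 a=0 clk=1 h=0 f=0 d=0 g=0 b=0 c=0
t1.Δ0 e=0 a=0 clk=1 h=0 f=0 d=0 g=0 b=0 c=0
t1.Δ1 e=0 a=0 clk=0 h=0 f=0 d=0 g=0 b=0 c=0
t2.Δ0 e=0 a=0 clk=0 h=0 f=0 d=0 g=0 b=0 c=0
t2.Δ1 e=0 a=0 clk=1 h=0 f=0 d=0 g=0 b=0 c=0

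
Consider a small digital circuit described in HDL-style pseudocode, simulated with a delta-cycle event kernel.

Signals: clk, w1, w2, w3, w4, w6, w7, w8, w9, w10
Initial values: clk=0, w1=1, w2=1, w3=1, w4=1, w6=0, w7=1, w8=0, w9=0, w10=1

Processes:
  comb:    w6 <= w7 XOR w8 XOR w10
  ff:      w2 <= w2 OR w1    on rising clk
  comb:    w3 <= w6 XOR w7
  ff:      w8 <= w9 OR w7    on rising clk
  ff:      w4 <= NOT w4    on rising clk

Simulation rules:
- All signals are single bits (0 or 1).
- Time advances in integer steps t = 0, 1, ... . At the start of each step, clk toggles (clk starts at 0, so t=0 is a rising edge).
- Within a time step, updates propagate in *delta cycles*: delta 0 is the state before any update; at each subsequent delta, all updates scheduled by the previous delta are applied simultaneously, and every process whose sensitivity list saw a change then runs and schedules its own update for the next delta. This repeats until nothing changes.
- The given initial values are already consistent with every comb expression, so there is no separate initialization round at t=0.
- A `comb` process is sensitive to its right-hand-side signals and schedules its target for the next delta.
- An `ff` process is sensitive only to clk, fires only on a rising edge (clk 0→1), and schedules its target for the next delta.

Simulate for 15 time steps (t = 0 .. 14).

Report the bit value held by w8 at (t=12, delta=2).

t=0 Δ0: w9=0 w6=0 w7=1 w1=1 w4=1 w2=1 w10=1 clk=0 w3=1 w8=0
  Δ1: clk:0→1
  Δ2: w4:1→0, w8:0→1
  Δ3: w6:0→1
  Δ4: w3:1→0
  (4Δ to stable)
t=1 Δ0: w9=0 w6=1 w7=1 w1=1 w4=0 w2=1 w10=1 clk=1 w3=0 w8=1
  Δ1: clk:1→0
  (1Δ to stable)
t=2 Δ0: w9=0 w6=1 w7=1 w1=1 w4=0 w2=1 w10=1 clk=0 w3=0 w8=1
  Δ1: clk:0→1
  Δ2: w4:0→1
  (2Δ to stable)
t=3 Δ0: w9=0 w6=1 w7=1 w1=1 w4=1 w2=1 w10=1 clk=1 w3=0 w8=1
  Δ1: clk:1→0
  (1Δ to stable)
t=4 Δ0: w9=0 w6=1 w7=1 w1=1 w4=1 w2=1 w10=1 clk=0 w3=0 w8=1
  Δ1: clk:0→1
  Δ2: w4:1→0
  (2Δ to stable)
t=5 Δ0: w9=0 w6=1 w7=1 w1=1 w4=0 w2=1 w10=1 clk=1 w3=0 w8=1
  Δ1: clk:1→0
  (1Δ to stable)
t=6 Δ0: w9=0 w6=1 w7=1 w1=1 w4=0 w2=1 w10=1 clk=0 w3=0 w8=1
  Δ1: clk:0→1
  Δ2: w4:0→1
  (2Δ to stable)
t=7 Δ0: w9=0 w6=1 w7=1 w1=1 w4=1 w2=1 w10=1 clk=1 w3=0 w8=1
  Δ1: clk:1→0
  (1Δ to stable)
t=8 Δ0: w9=0 w6=1 w7=1 w1=1 w4=1 w2=1 w10=1 clk=0 w3=0 w8=1
  Δ1: clk:0→1
  Δ2: w4:1→0
  (2Δ to stable)
t=9 Δ0: w9=0 w6=1 w7=1 w1=1 w4=0 w2=1 w10=1 clk=1 w3=0 w8=1
  Δ1: clk:1→0
  (1Δ to stable)
t=10 Δ0: w9=0 w6=1 w7=1 w1=1 w4=0 w2=1 w10=1 clk=0 w3=0 w8=1
  Δ1: clk:0→1
  Δ2: w4:0→1
  (2Δ to stable)
t=11 Δ0: w9=0 w6=1 w7=1 w1=1 w4=1 w2=1 w10=1 clk=1 w3=0 w8=1
  Δ1: clk:1→0
  (1Δ to stable)
t=12 Δ0: w9=0 w6=1 w7=1 w1=1 w4=1 w2=1 w10=1 clk=0 w3=0 w8=1
  Δ1: clk:0→1
  Δ2: w4:1→0
  (2Δ to stable)
t=13 Δ0: w9=0 w6=1 w7=1 w1=1 w4=0 w2=1 w10=1 clk=1 w3=0 w8=1
  Δ1: clk:1→0
  (1Δ to stable)
t=14 Δ0: w9=0 w6=1 w7=1 w1=1 w4=0 w2=1 w10=1 clk=0 w3=0 w8=1
  Δ1: clk:0→1
  Δ2: w4:0→1
  (2Δ to stable)

1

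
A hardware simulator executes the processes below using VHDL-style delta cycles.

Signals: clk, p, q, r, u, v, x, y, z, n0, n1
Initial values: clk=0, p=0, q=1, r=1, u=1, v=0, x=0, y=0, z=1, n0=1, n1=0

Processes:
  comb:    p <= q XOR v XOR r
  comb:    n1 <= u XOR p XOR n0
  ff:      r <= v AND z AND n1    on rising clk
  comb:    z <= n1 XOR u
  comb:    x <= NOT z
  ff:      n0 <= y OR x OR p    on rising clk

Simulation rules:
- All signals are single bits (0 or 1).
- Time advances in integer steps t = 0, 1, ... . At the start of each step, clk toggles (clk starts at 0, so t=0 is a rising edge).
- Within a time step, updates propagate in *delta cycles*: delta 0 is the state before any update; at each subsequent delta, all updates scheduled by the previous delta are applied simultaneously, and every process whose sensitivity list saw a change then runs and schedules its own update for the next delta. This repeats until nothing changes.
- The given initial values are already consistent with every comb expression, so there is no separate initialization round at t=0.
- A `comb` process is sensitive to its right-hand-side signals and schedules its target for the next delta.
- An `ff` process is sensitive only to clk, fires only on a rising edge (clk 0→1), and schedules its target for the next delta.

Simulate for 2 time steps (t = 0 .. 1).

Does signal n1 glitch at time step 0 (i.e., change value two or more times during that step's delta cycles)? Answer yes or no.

yes

t0.Δ0 clk=0 x=0 n0=1 q=1 p=0 y=0 v=0 n1=0 z=1 r=1 u=1
t0.Δ1 clk=1 x=0 n0=1 q=1 p=0 y=0 v=0 n1=0 z=1 r=1 u=1
t0.Δ2 clk=1 x=0 n0=0 q=1 p=0 y=0 v=0 n1=0 z=1 r=0 u=1
t0.Δ3 clk=1 x=0 n0=0 q=1 p=1 y=0 v=0 n1=1 z=1 r=0 u=1
t0.Δ4 clk=1 x=0 n0=0 q=1 p=1 y=0 v=0 n1=0 z=0 r=0 u=1
t0.Δ5 clk=1 x=1 n0=0 q=1 p=1 y=0 v=0 n1=0 z=1 r=0 u=1
t0.Δ6 clk=1 x=0 n0=0 q=1 p=1 y=0 v=0 n1=0 z=1 r=0 u=1
t1.Δ0 clk=1 x=0 n0=0 q=1 p=1 y=0 v=0 n1=0 z=1 r=0 u=1
t1.Δ1 clk=0 x=0 n0=0 q=1 p=1 y=0 v=0 n1=0 z=1 r=0 u=1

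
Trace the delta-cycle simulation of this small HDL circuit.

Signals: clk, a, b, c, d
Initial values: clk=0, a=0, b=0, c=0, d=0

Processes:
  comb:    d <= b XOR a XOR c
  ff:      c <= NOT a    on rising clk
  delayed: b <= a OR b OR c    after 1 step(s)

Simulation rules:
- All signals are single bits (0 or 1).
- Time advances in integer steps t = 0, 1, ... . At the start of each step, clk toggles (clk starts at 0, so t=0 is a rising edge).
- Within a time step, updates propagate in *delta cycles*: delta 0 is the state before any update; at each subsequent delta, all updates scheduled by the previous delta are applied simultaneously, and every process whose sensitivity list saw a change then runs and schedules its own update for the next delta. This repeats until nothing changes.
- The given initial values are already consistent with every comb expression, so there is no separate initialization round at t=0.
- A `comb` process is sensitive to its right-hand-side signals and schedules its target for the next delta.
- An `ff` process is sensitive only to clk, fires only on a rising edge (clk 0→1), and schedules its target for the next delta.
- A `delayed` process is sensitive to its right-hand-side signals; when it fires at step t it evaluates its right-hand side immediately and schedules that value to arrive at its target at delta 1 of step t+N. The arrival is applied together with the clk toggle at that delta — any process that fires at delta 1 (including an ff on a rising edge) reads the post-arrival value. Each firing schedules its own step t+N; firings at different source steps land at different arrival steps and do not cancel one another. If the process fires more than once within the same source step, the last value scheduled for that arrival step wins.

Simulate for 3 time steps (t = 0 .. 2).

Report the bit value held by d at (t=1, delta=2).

0

t0.Δ0 d=0 b=0 c=0 a=0 clk=0
t0.Δ1 d=0 b=0 c=0 a=0 clk=1
t0.Δ2 d=0 b=0 c=1 a=0 clk=1
t0.Δ3 d=1 b=0 c=1 a=0 clk=1
t1.Δ0 d=1 b=0 c=1 a=0 clk=1
t1.Δ1 d=1 b=1 c=1 a=0 clk=0
t1.Δ2 d=0 b=1 c=1 a=0 clk=0
t2.Δ0 d=0 b=1 c=1 a=0 clk=0
t2.Δ1 d=0 b=1 c=1 a=0 clk=1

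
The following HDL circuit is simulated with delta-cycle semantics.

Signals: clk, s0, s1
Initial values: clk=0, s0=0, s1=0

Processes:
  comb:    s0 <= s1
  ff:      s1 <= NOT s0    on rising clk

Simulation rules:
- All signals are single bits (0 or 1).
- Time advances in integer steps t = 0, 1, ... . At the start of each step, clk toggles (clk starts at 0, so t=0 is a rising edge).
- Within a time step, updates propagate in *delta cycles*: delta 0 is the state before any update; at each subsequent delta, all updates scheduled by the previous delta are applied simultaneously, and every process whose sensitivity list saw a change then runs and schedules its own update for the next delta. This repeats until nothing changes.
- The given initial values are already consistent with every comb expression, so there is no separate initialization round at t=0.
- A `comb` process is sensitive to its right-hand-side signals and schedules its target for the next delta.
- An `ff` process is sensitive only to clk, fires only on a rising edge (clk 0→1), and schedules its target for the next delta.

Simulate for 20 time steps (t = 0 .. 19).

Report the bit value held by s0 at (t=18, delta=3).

0

t0.Δ0 s1=0 s0=0 clk=0
t0.Δ1 s1=0 s0=0 clk=1
t0.Δ2 s1=1 s0=0 clk=1
t0.Δ3 s1=1 s0=1 clk=1
t1.Δ0 s1=1 s0=1 clk=1
t1.Δ1 s1=1 s0=1 clk=0
t2.Δ0 s1=1 s0=1 clk=0
t2.Δ1 s1=1 s0=1 clk=1
t2.Δ2 s1=0 s0=1 clk=1
t2.Δ3 s1=0 s0=0 clk=1
t3.Δ0 s1=0 s0=0 clk=1
t3.Δ1 s1=0 s0=0 clk=0
t4.Δ0 s1=0 s0=0 clk=0
t4.Δ1 s1=0 s0=0 clk=1
t4.Δ2 s1=1 s0=0 clk=1
t4.Δ3 s1=1 s0=1 clk=1
t5.Δ0 s1=1 s0=1 clk=1
t5.Δ1 s1=1 s0=1 clk=0
t6.Δ0 s1=1 s0=1 clk=0
t6.Δ1 s1=1 s0=1 clk=1
t6.Δ2 s1=0 s0=1 clk=1
t6.Δ3 s1=0 s0=0 clk=1
t7.Δ0 s1=0 s0=0 clk=1
t7.Δ1 s1=0 s0=0 clk=0
t8.Δ0 s1=0 s0=0 clk=0
t8.Δ1 s1=0 s0=0 clk=1
t8.Δ2 s1=1 s0=0 clk=1
t8.Δ3 s1=1 s0=1 clk=1
t9.Δ0 s1=1 s0=1 clk=1
t9.Δ1 s1=1 s0=1 clk=0
t10.Δ0 s1=1 s0=1 clk=0
t10.Δ1 s1=1 s0=1 clk=1
t10.Δ2 s1=0 s0=1 clk=1
t10.Δ3 s1=0 s0=0 clk=1
t11.Δ0 s1=0 s0=0 clk=1
t11.Δ1 s1=0 s0=0 clk=0
t12.Δ0 s1=0 s0=0 clk=0
t12.Δ1 s1=0 s0=0 clk=1
t12.Δ2 s1=1 s0=0 clk=1
t12.Δ3 s1=1 s0=1 clk=1
t13.Δ0 s1=1 s0=1 clk=1
t13.Δ1 s1=1 s0=1 clk=0
t14.Δ0 s1=1 s0=1 clk=0
t14.Δ1 s1=1 s0=1 clk=1
t14.Δ2 s1=0 s0=1 clk=1
t14.Δ3 s1=0 s0=0 clk=1
t15.Δ0 s1=0 s0=0 clk=1
t15.Δ1 s1=0 s0=0 clk=0
t16.Δ0 s1=0 s0=0 clk=0
t16.Δ1 s1=0 s0=0 clk=1
t16.Δ2 s1=1 s0=0 clk=1
t16.Δ3 s1=1 s0=1 clk=1
t17.Δ0 s1=1 s0=1 clk=1
t17.Δ1 s1=1 s0=1 clk=0
t18.Δ0 s1=1 s0=1 clk=0
t18.Δ1 s1=1 s0=1 clk=1
t18.Δ2 s1=0 s0=1 clk=1
t18.Δ3 s1=0 s0=0 clk=1
t19.Δ0 s1=0 s0=0 clk=1
t19.Δ1 s1=0 s0=0 clk=0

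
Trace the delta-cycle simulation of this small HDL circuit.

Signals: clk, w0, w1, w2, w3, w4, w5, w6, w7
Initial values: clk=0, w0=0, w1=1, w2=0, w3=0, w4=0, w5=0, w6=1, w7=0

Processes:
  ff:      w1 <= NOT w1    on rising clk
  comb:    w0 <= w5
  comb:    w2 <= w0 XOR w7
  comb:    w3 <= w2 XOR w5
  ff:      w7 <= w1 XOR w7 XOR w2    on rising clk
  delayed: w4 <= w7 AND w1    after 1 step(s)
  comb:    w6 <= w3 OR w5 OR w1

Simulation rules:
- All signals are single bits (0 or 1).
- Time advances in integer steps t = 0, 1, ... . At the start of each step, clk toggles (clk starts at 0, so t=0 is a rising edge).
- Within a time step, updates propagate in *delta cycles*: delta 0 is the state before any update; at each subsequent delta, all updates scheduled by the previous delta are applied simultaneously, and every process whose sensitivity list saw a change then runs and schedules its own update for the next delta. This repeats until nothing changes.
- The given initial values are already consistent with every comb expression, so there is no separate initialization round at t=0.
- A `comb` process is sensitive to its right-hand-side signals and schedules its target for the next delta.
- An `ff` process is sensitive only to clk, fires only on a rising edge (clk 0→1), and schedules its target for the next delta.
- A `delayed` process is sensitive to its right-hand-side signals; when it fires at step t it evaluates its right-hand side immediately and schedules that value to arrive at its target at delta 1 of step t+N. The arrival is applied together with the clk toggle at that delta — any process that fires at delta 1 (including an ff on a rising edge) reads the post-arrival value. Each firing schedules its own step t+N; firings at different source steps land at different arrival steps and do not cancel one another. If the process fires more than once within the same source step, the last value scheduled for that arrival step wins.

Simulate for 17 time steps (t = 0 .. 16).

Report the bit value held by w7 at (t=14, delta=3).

[bits: w0,w2,w7,w6,clk,w5,w1,w3,w4]
t=0: Δ0=000100100 Δ1=000110100 Δ2=001110000 Δ3=011010000 Δ4=011010010 Δ5=011110010 | 5Δ
t=1: Δ0=011110010 Δ1=011100010 | 1Δ
t=2: Δ0=011100010 Δ1=011110010 Δ2=010110110 Δ3=000110110 Δ4=000110100 | 4Δ
t=3: Δ0=000110100 Δ1=000100100 | 1Δ
t=4: Δ0=000100100 Δ1=000110100 Δ2=001110000 Δ3=011010000 Δ4=011010010 Δ5=011110010 | 5Δ
t=5: Δ0=011110010 Δ1=011100010 | 1Δ
t=6: Δ0=011100010 Δ1=011110010 Δ2=010110110 Δ3=000110110 Δ4=000110100 | 4Δ
t=7: Δ0=000110100 Δ1=000100100 | 1Δ
t=8: Δ0=000100100 Δ1=000110100 Δ2=001110000 Δ3=011010000 Δ4=011010010 Δ5=011110010 | 5Δ
t=9: Δ0=011110010 Δ1=011100010 | 1Δ
t=10: Δ0=011100010 Δ1=011110010 Δ2=010110110 Δ3=000110110 Δ4=000110100 | 4Δ
t=11: Δ0=000110100 Δ1=000100100 | 1Δ
t=12: Δ0=000100100 Δ1=000110100 Δ2=001110000 Δ3=011010000 Δ4=011010010 Δ5=011110010 | 5Δ
t=13: Δ0=011110010 Δ1=011100010 | 1Δ
t=14: Δ0=011100010 Δ1=011110010 Δ2=010110110 Δ3=000110110 Δ4=000110100 | 4Δ
t=15: Δ0=000110100 Δ1=000100100 | 1Δ
t=16: Δ0=000100100 Δ1=000110100 Δ2=001110000 Δ3=011010000 Δ4=011010010 Δ5=011110010 | 5Δ

0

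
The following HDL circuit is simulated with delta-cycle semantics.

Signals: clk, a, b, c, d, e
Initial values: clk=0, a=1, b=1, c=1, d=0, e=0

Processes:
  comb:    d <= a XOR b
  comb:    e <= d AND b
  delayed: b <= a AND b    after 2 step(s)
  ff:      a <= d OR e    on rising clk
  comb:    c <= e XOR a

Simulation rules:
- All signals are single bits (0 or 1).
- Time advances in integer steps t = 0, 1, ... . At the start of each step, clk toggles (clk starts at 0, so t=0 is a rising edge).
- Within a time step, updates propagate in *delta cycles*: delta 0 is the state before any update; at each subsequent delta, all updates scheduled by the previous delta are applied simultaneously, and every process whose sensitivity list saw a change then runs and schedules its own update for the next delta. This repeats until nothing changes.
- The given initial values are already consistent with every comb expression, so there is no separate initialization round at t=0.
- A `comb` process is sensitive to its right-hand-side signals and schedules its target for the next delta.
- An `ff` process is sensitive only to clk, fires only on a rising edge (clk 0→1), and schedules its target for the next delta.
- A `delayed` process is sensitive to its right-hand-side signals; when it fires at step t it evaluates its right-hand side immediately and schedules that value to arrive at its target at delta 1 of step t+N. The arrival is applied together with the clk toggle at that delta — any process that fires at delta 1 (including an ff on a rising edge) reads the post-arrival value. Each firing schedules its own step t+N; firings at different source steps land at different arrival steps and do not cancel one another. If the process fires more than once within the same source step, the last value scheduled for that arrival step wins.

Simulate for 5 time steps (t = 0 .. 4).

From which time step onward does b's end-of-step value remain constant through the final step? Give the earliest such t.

2

t=0 Δ0: a=1 c=1 e=0 b=1 clk=0 d=0
  Δ1: clk:0→1
  Δ2: a:1→0
  Δ3: c:1→0, d:0→1
  Δ4: e:0→1
  Δ5: c:0→1
  (5Δ to stable)
t=1 Δ0: a=0 c=1 e=1 b=1 clk=1 d=1
  Δ1: clk:1→0
  (1Δ to stable)
t=2 Δ0: a=0 c=1 e=1 b=1 clk=0 d=1
  Δ1: b:1→0, clk:0→1
  Δ2: a:0→1, e:1→0, d:1→0
  Δ3: d:0→1
  (3Δ to stable)
t=3 Δ0: a=1 c=1 e=0 b=0 clk=1 d=1
  Δ1: clk:1→0
  (1Δ to stable)
t=4 Δ0: a=1 c=1 e=0 b=0 clk=0 d=1
  Δ1: clk:0→1
  (1Δ to stable)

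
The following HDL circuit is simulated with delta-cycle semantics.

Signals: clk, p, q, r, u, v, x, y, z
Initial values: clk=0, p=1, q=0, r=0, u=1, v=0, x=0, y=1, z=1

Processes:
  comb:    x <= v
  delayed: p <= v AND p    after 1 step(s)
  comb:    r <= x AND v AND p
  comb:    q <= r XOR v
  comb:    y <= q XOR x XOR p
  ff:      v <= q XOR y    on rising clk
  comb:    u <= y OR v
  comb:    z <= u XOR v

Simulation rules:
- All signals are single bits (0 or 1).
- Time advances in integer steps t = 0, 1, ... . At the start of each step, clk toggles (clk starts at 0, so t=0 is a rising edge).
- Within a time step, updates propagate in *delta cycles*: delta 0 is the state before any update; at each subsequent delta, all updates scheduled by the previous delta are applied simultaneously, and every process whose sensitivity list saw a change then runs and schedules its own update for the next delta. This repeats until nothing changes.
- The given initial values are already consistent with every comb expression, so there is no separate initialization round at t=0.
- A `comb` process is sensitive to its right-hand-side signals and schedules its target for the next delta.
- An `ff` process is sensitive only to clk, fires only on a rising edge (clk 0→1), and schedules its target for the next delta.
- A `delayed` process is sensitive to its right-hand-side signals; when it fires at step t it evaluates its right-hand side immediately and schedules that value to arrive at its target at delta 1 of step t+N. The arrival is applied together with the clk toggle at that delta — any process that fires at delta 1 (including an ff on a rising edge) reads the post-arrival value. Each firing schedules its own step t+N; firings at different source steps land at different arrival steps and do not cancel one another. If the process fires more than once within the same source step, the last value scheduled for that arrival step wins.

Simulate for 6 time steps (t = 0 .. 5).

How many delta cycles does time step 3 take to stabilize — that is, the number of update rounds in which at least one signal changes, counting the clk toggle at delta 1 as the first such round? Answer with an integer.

4

t=0 Δ0: y=1 z=1 p=1 q=0 u=1 r=0 x=0 clk=0 v=0
  Δ1: clk:0→1
  Δ2: v:0→1
  Δ3: z:1→0, q:0→1, x:0→1
  Δ4: r:0→1
  Δ5: q:1→0
  Δ6: y:1→0
  (6Δ to stable)
t=1 Δ0: y=0 z=0 p=1 q=0 u=1 r=1 x=1 clk=1 v=1
  Δ1: clk:1→0
  (1Δ to stable)
t=2 Δ0: y=0 z=0 p=1 q=0 u=1 r=1 x=1 clk=0 v=1
  Δ1: clk:0→1
  Δ2: v:1→0
  Δ3: z:0→1, q:0→1, u:1→0, r:1→0, x:1→0
  Δ4: z:1→0, q:1→0
  Δ5: y:0→1
  Δ6: u:0→1
  Δ7: z:0→1
  (7Δ to stable)
t=3 Δ0: y=1 z=1 p=1 q=0 u=1 r=0 x=0 clk=1 v=0
  Δ1: p:1→0, clk:1→0
  Δ2: y:1→0
  Δ3: u:1→0
  Δ4: z:1→0
  (4Δ to stable)
t=4 Δ0: y=0 z=0 p=0 q=0 u=0 r=0 x=0 clk=0 v=0
  Δ1: clk:0→1
  (1Δ to stable)
t=5 Δ0: y=0 z=0 p=0 q=0 u=0 r=0 x=0 clk=1 v=0
  Δ1: clk:1→0
  (1Δ to stable)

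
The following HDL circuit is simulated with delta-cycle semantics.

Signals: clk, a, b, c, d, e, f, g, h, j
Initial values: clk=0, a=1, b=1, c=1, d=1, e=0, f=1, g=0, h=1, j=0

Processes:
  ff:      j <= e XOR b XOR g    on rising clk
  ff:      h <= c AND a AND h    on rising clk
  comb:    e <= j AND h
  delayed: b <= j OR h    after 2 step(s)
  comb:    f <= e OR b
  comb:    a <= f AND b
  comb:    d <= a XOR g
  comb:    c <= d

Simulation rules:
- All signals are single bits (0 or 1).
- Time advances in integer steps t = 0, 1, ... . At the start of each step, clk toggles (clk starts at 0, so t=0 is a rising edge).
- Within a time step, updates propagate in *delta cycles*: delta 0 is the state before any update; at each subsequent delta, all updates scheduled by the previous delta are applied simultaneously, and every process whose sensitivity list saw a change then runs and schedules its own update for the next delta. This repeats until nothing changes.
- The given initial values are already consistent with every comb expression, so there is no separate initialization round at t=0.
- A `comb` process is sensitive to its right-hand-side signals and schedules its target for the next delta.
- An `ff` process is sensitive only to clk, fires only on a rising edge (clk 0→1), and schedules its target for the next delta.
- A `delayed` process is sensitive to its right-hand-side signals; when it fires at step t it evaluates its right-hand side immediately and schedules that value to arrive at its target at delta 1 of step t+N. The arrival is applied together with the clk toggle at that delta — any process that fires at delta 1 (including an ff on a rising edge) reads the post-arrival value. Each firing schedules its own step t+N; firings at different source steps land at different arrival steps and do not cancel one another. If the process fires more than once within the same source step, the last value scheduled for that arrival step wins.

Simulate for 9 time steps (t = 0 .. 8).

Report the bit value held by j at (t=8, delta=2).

[bits: e,d,j,h,c,g,clk,b,f,a]
t=0: Δ0=0101100111 Δ1=0101101111 Δ2=0111101111 Δ3=1111101111 | 3Δ
t=1: Δ0=1111101111 Δ1=1111100111 | 1Δ
t=2: Δ0=1111100111 Δ1=1111101111 Δ2=1101101111 Δ3=0101101111 | 3Δ
t=3: Δ0=0101101111 Δ1=0101100111 | 1Δ
t=4: Δ0=0101100111 Δ1=0101101111 Δ2=0111101111 Δ3=1111101111 | 3Δ
t=5: Δ0=1111101111 Δ1=1111100111 | 1Δ
t=6: Δ0=1111100111 Δ1=1111101111 Δ2=1101101111 Δ3=0101101111 | 3Δ
t=7: Δ0=0101101111 Δ1=0101100111 | 1Δ
t=8: Δ0=0101100111 Δ1=0101101111 Δ2=0111101111 Δ3=1111101111 | 3Δ

1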